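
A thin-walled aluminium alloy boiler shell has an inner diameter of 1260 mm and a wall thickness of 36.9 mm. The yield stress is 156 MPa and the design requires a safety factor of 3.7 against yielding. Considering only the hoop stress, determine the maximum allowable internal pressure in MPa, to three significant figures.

p_allow = 2.47 MPa

σ_allow = 156/3.7 = 42.16 MPa.
σ_h = pD/(2t) → p_allow = 2σ_allow t/D = 2×42.16×36.9/1260 = 2.469 MPa.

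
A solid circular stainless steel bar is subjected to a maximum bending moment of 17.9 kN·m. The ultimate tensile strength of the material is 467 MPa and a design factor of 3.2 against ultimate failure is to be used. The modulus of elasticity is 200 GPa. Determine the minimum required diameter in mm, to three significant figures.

σ_allow = 467/3.2 = 145.9 MPa.
For a solid circular section σ = 32M/(πd³), so d³ = 32M/(π σ_allow) = 32×1.7900×10^7/(π×145.9) = 1.249×10^6 mm³.
d = 107.7 mm.

d = 108 mm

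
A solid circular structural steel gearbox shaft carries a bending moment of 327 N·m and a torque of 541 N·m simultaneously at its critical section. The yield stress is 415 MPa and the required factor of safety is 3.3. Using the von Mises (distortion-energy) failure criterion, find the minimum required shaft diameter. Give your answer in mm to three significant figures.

σ_allow = σ_y/n = 415/3.3 = 125.8 MPa.
For a solid shaft σ_b = 32M/(πd³) and τ = 16T/(πd³), so the von Mises stress is σ' = (16/πd³)·√(4M²+3T²).
√(4M²+3T²) = √(4×(327000)² + 3×(541000)²) = 1.143×10^6 N·mm.
d³ = 16×1.143×10^6/(π×125.8) = 46280 mm³.
d = 35.90 mm.

d = 35.9 mm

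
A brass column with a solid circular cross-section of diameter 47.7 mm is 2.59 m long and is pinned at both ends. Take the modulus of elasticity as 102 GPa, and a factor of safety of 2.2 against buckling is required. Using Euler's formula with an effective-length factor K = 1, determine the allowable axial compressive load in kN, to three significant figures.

I = πd⁴/64 = π×47.7⁴/64 = 254100 mm⁴.
Effective length L_e = KL = 1×2.59 m = 2590 mm.
Euler critical load P_cr = π²EI/L_e² = π²×102000×254100/2590² = 38140 N.
P_allow = P_cr/n = 38140/2.2 = 17330 N.

P_allow = 17.3 kN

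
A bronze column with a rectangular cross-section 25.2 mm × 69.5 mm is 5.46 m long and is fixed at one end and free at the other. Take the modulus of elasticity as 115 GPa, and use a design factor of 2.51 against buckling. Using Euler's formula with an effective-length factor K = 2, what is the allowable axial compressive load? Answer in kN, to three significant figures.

P_allow = 0.351 kN

Buckling occurs about the weak axis: I_min = h·b³/12 = 69.5×25.2³/12 = 92680 mm⁴ (b = 25.2 mm is the smaller dimension).
Effective length L_e = KL = 2×5.46 m = 10920 mm.
Euler critical load P_cr = π²EI/L_e² = π²×115000×92680/10920² = 882.2 N.
P_allow = P_cr/n = 882.2/2.51 = 351.5 N.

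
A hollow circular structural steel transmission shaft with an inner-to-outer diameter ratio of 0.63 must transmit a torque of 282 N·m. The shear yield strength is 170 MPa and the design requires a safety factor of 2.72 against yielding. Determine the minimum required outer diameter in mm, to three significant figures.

τ_allow = 170/2.72 = 62.50 MPa.
For a hollow shaft τ = 16T/[πd_o³(1−k⁴)] with k = 0.63, so 1−k⁴ = 0.8425.
d_o³ = 16T/[π τ_allow (1−k⁴)] = 16×282000/(π×62.50×0.8425) = 27280 mm³.
d_o = 30.10 mm.

d_o = 30.1 mm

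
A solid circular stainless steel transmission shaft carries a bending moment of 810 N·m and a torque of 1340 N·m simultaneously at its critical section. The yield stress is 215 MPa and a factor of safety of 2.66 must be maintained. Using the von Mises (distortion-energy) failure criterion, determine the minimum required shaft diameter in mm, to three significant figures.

d = 56.3 mm

σ_allow = σ_y/n = 215/2.66 = 80.83 MPa.
For a solid shaft σ_b = 32M/(πd³) and τ = 16T/(πd³), so the von Mises stress is σ' = (16/πd³)·√(4M²+3T²).
√(4M²+3T²) = √(4×(810000)² + 3×(1.340×10^6)²) = 2.830×10^6 N·mm.
d³ = 16×2.830×10^6/(π×80.83) = 178300 mm³.
d = 56.29 mm.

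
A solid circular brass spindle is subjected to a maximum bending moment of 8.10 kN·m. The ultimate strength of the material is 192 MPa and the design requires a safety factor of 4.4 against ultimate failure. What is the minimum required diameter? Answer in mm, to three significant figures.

σ_allow = 192/4.4 = 43.64 MPa.
For a solid circular section σ = 32M/(πd³), so d³ = 32M/(π σ_allow) = 32×8100000/(π×43.64) = 1.891×10^6 mm³.
d = 123.7 mm.

d = 124 mm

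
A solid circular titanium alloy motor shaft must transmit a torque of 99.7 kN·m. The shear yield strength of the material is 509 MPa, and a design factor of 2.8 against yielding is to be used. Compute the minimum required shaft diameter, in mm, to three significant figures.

d = 141 mm

Allowable shear stress τ_allow = 509/2.8 = 181.8 MPa.
For a solid shaft τ = 16T/(πd³), so d³ = 16T/(π τ_allow) = 16×9.9700×10^7/(π×181.8) = 2.793×10^6 mm³.
d = (2.793×10^6)^(1/3) = 140.8 mm.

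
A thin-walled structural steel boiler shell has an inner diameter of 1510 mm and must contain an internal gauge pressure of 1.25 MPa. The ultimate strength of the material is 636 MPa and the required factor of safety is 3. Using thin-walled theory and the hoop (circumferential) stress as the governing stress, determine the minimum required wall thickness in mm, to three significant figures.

σ_allow = 636/3 = 212.0 MPa.
Hoop stress σ_h = pD/(2t), so t = pD/(2σ_allow) = 1.25×1510/(2×212.0) = 4.452 mm.

t = 4.45 mm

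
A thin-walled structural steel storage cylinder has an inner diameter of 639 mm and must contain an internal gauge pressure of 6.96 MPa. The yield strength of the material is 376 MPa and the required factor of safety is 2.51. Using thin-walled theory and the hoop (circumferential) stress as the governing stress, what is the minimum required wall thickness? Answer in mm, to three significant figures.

σ_allow = 376/2.51 = 149.8 MPa.
Hoop stress σ_h = pD/(2t), so t = pD/(2σ_allow) = 6.96×639/(2×149.8) = 14.84 mm.

t = 14.8 mm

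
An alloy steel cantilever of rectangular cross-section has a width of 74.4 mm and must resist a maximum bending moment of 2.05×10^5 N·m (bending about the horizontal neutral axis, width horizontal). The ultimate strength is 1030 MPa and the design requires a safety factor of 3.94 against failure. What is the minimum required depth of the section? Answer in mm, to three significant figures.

h = 251 mm

σ_allow = 1030/3.94 = 261.4 MPa.
For a rectangular section σ = 6M/(bh²), so h² = 6M/(b σ_allow) = 6×2.0500×10^8/(74.4×261.4) = 63240 mm².
h = 251.5 mm.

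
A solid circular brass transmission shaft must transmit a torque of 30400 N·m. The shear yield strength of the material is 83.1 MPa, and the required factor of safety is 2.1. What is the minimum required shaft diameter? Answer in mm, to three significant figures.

d = 158 mm

Allowable shear stress τ_allow = 83.1/2.1 = 39.57 MPa.
For a solid shaft τ = 16T/(πd³), so d³ = 16T/(π τ_allow) = 16×3.0400×10^7/(π×39.57) = 3.913×10^6 mm³.
d = (3.913×10^6)^(1/3) = 157.6 mm.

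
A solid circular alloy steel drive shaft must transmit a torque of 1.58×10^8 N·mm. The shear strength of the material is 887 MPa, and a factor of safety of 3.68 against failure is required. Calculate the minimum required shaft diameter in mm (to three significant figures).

Allowable shear stress τ_allow = 887/3.68 = 241.0 MPa.
For a solid shaft τ = 16T/(πd³), so d³ = 16T/(π τ_allow) = 16×1.5800×10^8/(π×241.0) = 3.339×10^6 mm³.
d = (3.339×10^6)^(1/3) = 149.5 mm.

d = 149 mm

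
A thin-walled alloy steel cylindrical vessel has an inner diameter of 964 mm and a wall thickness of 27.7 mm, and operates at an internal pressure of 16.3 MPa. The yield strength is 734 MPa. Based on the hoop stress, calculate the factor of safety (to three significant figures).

n = 2.59

σ_h = pD/(2t) = 16.3×964/(2×27.7) = 283.6 MPa.
n = 734/283.6 = 2.588.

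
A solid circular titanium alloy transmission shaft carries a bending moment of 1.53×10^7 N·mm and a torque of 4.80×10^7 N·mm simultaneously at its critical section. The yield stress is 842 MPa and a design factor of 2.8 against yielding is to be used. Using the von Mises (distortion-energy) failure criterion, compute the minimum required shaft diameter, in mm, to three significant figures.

d = 114 mm

σ_allow = σ_y/n = 842/2.8 = 300.7 MPa.
For a solid shaft σ_b = 32M/(πd³) and τ = 16T/(πd³), so the von Mises stress is σ' = (16/πd³)·√(4M²+3T²).
√(4M²+3T²) = √(4×(1.530×10^7)² + 3×(4.800×10^7)²) = 8.859×10^7 N·mm.
d³ = 16×8.859×10^7/(π×300.7) = 1.500×10^6 mm³.
d = 114.5 mm.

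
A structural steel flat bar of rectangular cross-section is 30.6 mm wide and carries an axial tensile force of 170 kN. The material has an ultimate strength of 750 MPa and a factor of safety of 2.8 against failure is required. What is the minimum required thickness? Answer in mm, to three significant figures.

t = 20.7 mm

σ_allow = 750/2.8 = 267.9 MPa.
Required area A = F/σ_allow = 170000/267.9 = 634.7 mm².
t = A/w = 634.7/30.6 = 20.74 mm.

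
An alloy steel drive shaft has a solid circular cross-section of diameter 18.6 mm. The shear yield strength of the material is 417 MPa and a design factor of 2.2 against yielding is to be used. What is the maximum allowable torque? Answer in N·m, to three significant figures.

τ_allow = 417/2.2 = 189.5 MPa.
For a solid shaft T_allow = τ_allow·πd³/16; πd³/16 = π×18.6³/16 = 1263 mm³.
T_allow = 189.5×1263 = 239500 N·mm = 239.5 N·m.

T_allow = 239 N·m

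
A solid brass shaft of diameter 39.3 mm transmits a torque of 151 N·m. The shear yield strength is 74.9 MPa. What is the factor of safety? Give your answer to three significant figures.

n = 5.91

τ = 16T/(πd³) = 16×151000/(π×39.3³) = 12.67 MPa.
n = τ_limit/τ = 74.9/12.67 = 5.912.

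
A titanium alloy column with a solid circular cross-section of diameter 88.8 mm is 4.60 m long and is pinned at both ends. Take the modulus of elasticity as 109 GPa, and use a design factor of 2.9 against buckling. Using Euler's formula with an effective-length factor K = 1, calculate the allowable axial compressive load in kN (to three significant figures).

I = πd⁴/64 = π×88.8⁴/64 = 3.052×10^6 mm⁴.
Effective length L_e = KL = 1×4.60 m = 4600 mm.
Euler critical load P_cr = π²EI/L_e² = π²×109000×3.052×10^6/4600² = 155200 N.
P_allow = P_cr/n = 155200/2.9 = 53510 N.

P_allow = 53.5 kN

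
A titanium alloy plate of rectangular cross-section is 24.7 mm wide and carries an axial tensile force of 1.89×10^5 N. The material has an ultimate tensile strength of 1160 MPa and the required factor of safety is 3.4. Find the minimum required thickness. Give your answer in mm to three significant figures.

σ_allow = 1160/3.4 = 341.2 MPa.
Required area A = F/σ_allow = 189000/341.2 = 554.0 mm².
t = A/w = 554.0/24.7 = 22.43 mm.

t = 22.4 mm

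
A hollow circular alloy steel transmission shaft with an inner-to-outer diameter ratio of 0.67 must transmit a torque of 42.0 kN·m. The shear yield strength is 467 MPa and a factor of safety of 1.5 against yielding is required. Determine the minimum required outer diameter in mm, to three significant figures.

d_o = 95.1 mm

τ_allow = 467/1.5 = 311.3 MPa.
For a hollow shaft τ = 16T/[πd_o³(1−k⁴)] with k = 0.67, so 1−k⁴ = 0.7985.
d_o³ = 16T/[π τ_allow (1−k⁴)] = 16×4.2000×10^7/(π×311.3×0.7985) = 860400 mm³.
d_o = 95.11 mm.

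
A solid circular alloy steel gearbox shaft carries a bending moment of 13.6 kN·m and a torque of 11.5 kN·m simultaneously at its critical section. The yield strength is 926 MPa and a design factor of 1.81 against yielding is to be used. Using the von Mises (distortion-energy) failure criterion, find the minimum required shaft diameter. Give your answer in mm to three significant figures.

d = 69.5 mm

σ_allow = σ_y/n = 926/1.81 = 511.6 MPa.
For a solid shaft σ_b = 32M/(πd³) and τ = 16T/(πd³), so the von Mises stress is σ' = (16/πd³)·√(4M²+3T²).
√(4M²+3T²) = √(4×(1.360×10^7)² + 3×(1.150×10^7)²) = 3.371×10^7 N·mm.
d³ = 16×3.371×10^7/(π×511.6) = 335600 mm³.
d = 69.49 mm.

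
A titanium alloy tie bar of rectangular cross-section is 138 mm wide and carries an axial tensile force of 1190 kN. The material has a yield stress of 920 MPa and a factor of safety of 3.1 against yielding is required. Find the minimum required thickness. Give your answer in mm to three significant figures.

t = 29.1 mm

σ_allow = 920/3.1 = 296.8 MPa.
Required area A = F/σ_allow = 1190000/296.8 = 4010 mm².
t = A/w = 4010/138 = 29.06 mm.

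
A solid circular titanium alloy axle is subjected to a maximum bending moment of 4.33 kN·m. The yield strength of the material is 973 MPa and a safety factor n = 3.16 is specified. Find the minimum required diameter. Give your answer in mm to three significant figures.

σ_allow = 973/3.16 = 307.9 MPa.
For a solid circular section σ = 32M/(πd³), so d³ = 32M/(π σ_allow) = 32×4330000/(π×307.9) = 143200 mm³.
d = 52.32 mm.

d = 52.3 mm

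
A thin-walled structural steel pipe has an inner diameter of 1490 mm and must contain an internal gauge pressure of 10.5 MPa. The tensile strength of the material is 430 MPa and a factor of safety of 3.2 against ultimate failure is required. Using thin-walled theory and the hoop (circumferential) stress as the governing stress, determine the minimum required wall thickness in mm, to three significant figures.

t = 58.2 mm

σ_allow = 430/3.2 = 134.4 MPa.
Hoop stress σ_h = pD/(2t), so t = pD/(2σ_allow) = 10.5×1490/(2×134.4) = 58.21 mm.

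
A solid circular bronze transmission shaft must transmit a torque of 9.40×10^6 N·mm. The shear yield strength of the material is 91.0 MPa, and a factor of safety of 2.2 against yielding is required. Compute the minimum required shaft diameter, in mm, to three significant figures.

Allowable shear stress τ_allow = 91.0/2.2 = 41.36 MPa.
For a solid shaft τ = 16T/(πd³), so d³ = 16T/(π τ_allow) = 16×9400000/(π×41.36) = 1.157×10^6 mm³.
d = (1.157×10^6)^(1/3) = 105.0 mm.

d = 105 mm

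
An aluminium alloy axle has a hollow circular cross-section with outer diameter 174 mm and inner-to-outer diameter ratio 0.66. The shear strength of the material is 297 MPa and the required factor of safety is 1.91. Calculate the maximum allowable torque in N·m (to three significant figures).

T_allow = 1.30×10^5 N·m

τ_allow = 297/1.91 = 155.5 MPa.
For a hollow shaft T_allow = τ_allow·πd_o³(1−k⁴)/16 with 1−k⁴ = 0.8103, so πd_o³(1−k⁴)/16 = 838100 mm³.
T_allow = 155.5×838100 = 1.303×10^8 N·mm = 130300 N·m.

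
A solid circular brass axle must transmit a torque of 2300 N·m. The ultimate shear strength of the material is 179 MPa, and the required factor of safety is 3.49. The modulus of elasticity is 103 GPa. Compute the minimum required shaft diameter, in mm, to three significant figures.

Allowable shear stress τ_allow = 179/3.49 = 51.29 MPa.
For a solid shaft τ = 16T/(πd³), so d³ = 16T/(π τ_allow) = 16×2300000/(π×51.29) = 228400 mm³.
d = (228400)^(1/3) = 61.13 mm.

d = 61.1 mm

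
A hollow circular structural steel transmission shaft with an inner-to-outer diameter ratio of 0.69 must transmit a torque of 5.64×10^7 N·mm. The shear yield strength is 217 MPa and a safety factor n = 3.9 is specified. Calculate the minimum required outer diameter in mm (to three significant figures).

τ_allow = 217/3.9 = 55.64 MPa.
For a hollow shaft τ = 16T/[πd_o³(1−k⁴)] with k = 0.69, so 1−k⁴ = 0.7733.
d_o³ = 16T/[π τ_allow (1−k⁴)] = 16×5.6400×10^7/(π×55.64×0.7733) = 6.676×10^6 mm³.
d_o = 188.3 mm.

d_o = 188 mm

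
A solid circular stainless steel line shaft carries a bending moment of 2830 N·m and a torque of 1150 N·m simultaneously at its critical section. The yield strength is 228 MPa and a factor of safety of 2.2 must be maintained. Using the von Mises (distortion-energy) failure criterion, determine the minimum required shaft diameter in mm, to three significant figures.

d = 66.6 mm

σ_allow = σ_y/n = 228/2.2 = 103.6 MPa.
For a solid shaft σ_b = 32M/(πd³) and τ = 16T/(πd³), so the von Mises stress is σ' = (16/πd³)·√(4M²+3T²).
√(4M²+3T²) = √(4×(2.830×10^6)² + 3×(1.150×10^6)²) = 6.000×10^6 N·mm.
d³ = 16×6.000×10^6/(π×103.6) = 294900 mm³.
d = 66.56 mm.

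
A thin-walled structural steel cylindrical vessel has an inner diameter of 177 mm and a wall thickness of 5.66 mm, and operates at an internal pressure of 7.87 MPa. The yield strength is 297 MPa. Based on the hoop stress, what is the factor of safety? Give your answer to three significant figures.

n = 2.41

σ_h = pD/(2t) = 7.87×177/(2×5.66) = 123.1 MPa.
n = 297/123.1 = 2.414.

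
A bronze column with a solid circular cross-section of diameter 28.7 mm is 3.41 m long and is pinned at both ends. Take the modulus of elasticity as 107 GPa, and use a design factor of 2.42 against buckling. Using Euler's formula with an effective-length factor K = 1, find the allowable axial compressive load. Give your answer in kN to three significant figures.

P_allow = 1.25 kN

I = πd⁴/64 = π×28.7⁴/64 = 33300 mm⁴.
Effective length L_e = KL = 1×3.41 m = 3410 mm.
Euler critical load P_cr = π²EI/L_e² = π²×107000×33300/3410² = 3025 N.
P_allow = P_cr/n = 3025/2.42 = 1250 N.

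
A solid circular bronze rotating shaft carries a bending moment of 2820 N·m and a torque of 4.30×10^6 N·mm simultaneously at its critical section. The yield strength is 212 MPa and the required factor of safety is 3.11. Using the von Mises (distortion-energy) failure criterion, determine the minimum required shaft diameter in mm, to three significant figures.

d = 88.7 mm

σ_allow = σ_y/n = 212/3.11 = 68.17 MPa.
For a solid shaft σ_b = 32M/(πd³) and τ = 16T/(πd³), so the von Mises stress is σ' = (16/πd³)·√(4M²+3T²).
√(4M²+3T²) = √(4×(2.820×10^6)² + 3×(4.300×10^6)²) = 9.342×10^6 N·mm.
d³ = 16×9.342×10^6/(π×68.17) = 698000 mm³.
d = 88.71 mm.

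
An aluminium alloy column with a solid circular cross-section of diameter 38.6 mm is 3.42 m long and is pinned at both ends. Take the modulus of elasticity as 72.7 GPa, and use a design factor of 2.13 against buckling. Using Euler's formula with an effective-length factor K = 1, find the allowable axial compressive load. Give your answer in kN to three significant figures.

I = πd⁴/64 = π×38.6⁴/64 = 109000 mm⁴.
Effective length L_e = KL = 1×3.42 m = 3420 mm.
Euler critical load P_cr = π²EI/L_e² = π²×72700×109000/3420² = 6685 N.
P_allow = P_cr/n = 6685/2.13 = 3138 N.

P_allow = 3.14 kN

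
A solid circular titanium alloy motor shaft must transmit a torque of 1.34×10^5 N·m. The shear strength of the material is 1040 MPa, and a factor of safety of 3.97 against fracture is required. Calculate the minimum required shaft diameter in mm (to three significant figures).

d = 138 mm

Allowable shear stress τ_allow = 1040/3.97 = 262.0 MPa.
For a solid shaft τ = 16T/(πd³), so d³ = 16T/(π τ_allow) = 16×1.3400×10^8/(π×262.0) = 2.605×10^6 mm³.
d = (2.605×10^6)^(1/3) = 137.6 mm.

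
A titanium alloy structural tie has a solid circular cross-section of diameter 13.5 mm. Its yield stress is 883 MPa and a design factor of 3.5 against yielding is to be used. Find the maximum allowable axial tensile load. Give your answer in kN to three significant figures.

σ_allow = 883/3.5 = 252.3 MPa.
A = πd²/4 = π×13.5²/4 = 143.1 mm².
F_allow = σ_allow × A = 252.3×143.1 = 36110 N.

F_allow = 36.1 kN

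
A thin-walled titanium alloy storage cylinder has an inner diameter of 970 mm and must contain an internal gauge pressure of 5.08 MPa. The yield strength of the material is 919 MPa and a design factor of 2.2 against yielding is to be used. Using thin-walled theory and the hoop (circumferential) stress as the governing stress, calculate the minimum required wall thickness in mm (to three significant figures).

σ_allow = 919/2.2 = 417.7 MPa.
Hoop stress σ_h = pD/(2t), so t = pD/(2σ_allow) = 5.08×970/(2×417.7) = 5.898 mm.

t = 5.90 mm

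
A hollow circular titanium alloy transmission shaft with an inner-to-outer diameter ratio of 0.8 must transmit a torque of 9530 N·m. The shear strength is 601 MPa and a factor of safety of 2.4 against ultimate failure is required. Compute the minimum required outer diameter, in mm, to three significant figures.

d_o = 69.0 mm

τ_allow = 601/2.4 = 250.4 MPa.
For a hollow shaft τ = 16T/[πd_o³(1−k⁴)] with k = 0.8, so 1−k⁴ = 0.5904.
d_o³ = 16T/[π τ_allow (1−k⁴)] = 16×9530000/(π×250.4×0.5904) = 328300 mm³.
d_o = 68.98 mm.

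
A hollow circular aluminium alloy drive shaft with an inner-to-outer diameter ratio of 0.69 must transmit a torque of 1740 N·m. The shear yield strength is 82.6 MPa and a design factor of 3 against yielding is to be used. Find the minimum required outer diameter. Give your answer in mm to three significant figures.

τ_allow = 82.6/3 = 27.53 MPa.
For a hollow shaft τ = 16T/[πd_o³(1−k⁴)] with k = 0.69, so 1−k⁴ = 0.7733.
d_o³ = 16T/[π τ_allow (1−k⁴)] = 16×1740000/(π×27.53×0.7733) = 416200 mm³.
d_o = 74.66 mm.

d_o = 74.7 mm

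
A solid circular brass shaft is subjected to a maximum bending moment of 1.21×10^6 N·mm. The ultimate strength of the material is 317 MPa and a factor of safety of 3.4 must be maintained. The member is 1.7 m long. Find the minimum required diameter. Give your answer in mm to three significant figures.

d = 50.9 mm

σ_allow = 317/3.4 = 93.24 MPa.
For a solid circular section σ = 32M/(πd³), so d³ = 32M/(π σ_allow) = 32×1210000/(π×93.24) = 132200 mm³.
d = 50.94 mm.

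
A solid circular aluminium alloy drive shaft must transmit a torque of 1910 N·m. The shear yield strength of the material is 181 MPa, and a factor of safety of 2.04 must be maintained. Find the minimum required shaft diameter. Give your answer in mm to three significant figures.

Allowable shear stress τ_allow = 181/2.04 = 88.73 MPa.
For a solid shaft τ = 16T/(πd³), so d³ = 16T/(π τ_allow) = 16×1910000/(π×88.73) = 109600 mm³.
d = (109600)^(1/3) = 47.86 mm.

d = 47.9 mm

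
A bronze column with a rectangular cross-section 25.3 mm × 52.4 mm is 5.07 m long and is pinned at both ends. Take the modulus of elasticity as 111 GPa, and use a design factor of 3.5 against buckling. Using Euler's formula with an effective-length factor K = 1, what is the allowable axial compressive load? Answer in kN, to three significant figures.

Buckling occurs about the weak axis: I_min = h·b³/12 = 52.4×25.3³/12 = 70720 mm⁴ (b = 25.3 mm is the smaller dimension).
Effective length L_e = KL = 1×5.07 m = 5070 mm.
Euler critical load P_cr = π²EI/L_e² = π²×111000×70720/5070² = 3014 N.
P_allow = P_cr/n = 3014/3.5 = 861.1 N.

P_allow = 0.861 kN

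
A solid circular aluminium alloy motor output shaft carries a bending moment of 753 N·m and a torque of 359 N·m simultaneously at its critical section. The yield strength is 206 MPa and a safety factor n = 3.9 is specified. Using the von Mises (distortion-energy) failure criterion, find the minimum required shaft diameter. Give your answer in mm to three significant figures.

d = 54.0 mm

σ_allow = σ_y/n = 206/3.9 = 52.82 MPa.
For a solid shaft σ_b = 32M/(πd³) and τ = 16T/(πd³), so the von Mises stress is σ' = (16/πd³)·√(4M²+3T²).
√(4M²+3T²) = √(4×(753000)² + 3×(359000)²) = 1.629×10^6 N·mm.
d³ = 16×1.629×10^6/(π×52.82) = 157100 mm³.
d = 53.96 mm.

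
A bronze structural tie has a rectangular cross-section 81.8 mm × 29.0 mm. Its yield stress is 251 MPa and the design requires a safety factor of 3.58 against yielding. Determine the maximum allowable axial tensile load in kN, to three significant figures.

F_allow = 166 kN

σ_allow = 251/3.58 = 70.11 MPa.
A = 81.8×29.0 = 2372 mm².
F_allow = σ_allow × A = 70.11×2372 = 166300 N.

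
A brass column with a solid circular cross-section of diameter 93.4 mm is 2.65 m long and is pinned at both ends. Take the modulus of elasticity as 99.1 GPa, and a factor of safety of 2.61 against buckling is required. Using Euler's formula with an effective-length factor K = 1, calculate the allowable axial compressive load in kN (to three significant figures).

P_allow = 199 kN

I = πd⁴/64 = π×93.4⁴/64 = 3.736×10^6 mm⁴.
Effective length L_e = KL = 1×2.65 m = 2650 mm.
Euler critical load P_cr = π²EI/L_e² = π²×99100×3.736×10^6/2650² = 520300 N.
P_allow = P_cr/n = 520300/2.61 = 199300 N.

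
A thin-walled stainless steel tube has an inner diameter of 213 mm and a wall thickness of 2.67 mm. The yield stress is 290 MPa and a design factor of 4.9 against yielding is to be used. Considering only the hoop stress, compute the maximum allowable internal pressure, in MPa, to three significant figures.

p_allow = 1.48 MPa

σ_allow = 290/4.9 = 59.18 MPa.
σ_h = pD/(2t) → p_allow = 2σ_allow t/D = 2×59.18×2.67/213 = 1.484 MPa.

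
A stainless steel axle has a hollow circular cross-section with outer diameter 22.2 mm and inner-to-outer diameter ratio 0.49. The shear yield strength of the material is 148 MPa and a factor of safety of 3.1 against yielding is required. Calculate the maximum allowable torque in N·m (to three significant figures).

τ_allow = 148/3.1 = 47.74 MPa.
For a hollow shaft T_allow = τ_allow·πd_o³(1−k⁴)/16 with 1−k⁴ = 0.9424, so πd_o³(1−k⁴)/16 = 2024 mm³.
T_allow = 47.74×2024 = 96650 N·mm = 96.65 N·m.

T_allow = 96.7 N·m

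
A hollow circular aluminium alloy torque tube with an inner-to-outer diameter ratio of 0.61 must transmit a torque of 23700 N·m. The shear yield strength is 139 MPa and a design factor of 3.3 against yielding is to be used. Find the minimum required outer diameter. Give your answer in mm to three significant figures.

d_o = 149 mm

τ_allow = 139/3.3 = 42.12 MPa.
For a hollow shaft τ = 16T/[πd_o³(1−k⁴)] with k = 0.61, so 1−k⁴ = 0.8615.
d_o³ = 16T/[π τ_allow (1−k⁴)] = 16×2.3700×10^7/(π×42.12×0.8615) = 3.326×10^6 mm³.
d_o = 149.3 mm.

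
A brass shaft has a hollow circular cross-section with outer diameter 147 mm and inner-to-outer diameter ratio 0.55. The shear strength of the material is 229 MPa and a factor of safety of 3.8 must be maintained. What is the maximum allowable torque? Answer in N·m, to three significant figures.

τ_allow = 229/3.8 = 60.26 MPa.
For a hollow shaft T_allow = τ_allow·πd_o³(1−k⁴)/16 with 1−k⁴ = 0.9085, so πd_o³(1−k⁴)/16 = 566600 mm³.
T_allow = 60.26×566600 = 3.415×10^7 N·mm = 34150 N·m.

T_allow = 34100 N·m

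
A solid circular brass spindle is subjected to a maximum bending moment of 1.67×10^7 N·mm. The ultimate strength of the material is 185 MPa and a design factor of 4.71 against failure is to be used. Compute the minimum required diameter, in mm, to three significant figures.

d = 163 mm

σ_allow = 185/4.71 = 39.28 MPa.
For a solid circular section σ = 32M/(πd³), so d³ = 32M/(π σ_allow) = 32×1.6700×10^7/(π×39.28) = 4.331×10^6 mm³.
d = 163.0 mm.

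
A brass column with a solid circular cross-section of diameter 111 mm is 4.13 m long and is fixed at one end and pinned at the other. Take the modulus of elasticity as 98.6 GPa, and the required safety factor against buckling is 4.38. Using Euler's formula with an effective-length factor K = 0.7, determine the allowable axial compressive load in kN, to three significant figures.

I = πd⁴/64 = π×111⁴/64 = 7.452×10^6 mm⁴.
Effective length L_e = KL = 0.7×4.13 m = 2891 mm.
Euler critical load P_cr = π²EI/L_e² = π²×98600×7.452×10^6/2891² = 867600 N.
P_allow = P_cr/n = 867600/4.38 = 198100 N.

P_allow = 198 kN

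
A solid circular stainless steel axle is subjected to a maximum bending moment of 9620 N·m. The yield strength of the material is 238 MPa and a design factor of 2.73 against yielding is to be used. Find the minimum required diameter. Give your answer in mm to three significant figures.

σ_allow = 238/2.73 = 87.18 MPa.
For a solid circular section σ = 32M/(πd³), so d³ = 32M/(π σ_allow) = 32×9620000/(π×87.18) = 1.124×10^6 mm³.
d = 104.0 mm.

d = 104 mm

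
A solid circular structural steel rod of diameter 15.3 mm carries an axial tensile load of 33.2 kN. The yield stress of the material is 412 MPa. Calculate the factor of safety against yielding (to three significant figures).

A = πd²/4 = 183.9 mm².
σ = F/A = 33200/183.9 = 180.6 MPa.
n = 412/180.6 = 2.282.

n = 2.28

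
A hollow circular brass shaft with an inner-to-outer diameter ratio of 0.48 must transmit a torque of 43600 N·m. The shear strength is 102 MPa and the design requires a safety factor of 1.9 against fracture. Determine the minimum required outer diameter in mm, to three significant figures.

τ_allow = 102/1.9 = 53.68 MPa.
For a hollow shaft τ = 16T/[πd_o³(1−k⁴)] with k = 0.48, so 1−k⁴ = 0.9469.
d_o³ = 16T/[π τ_allow (1−k⁴)] = 16×4.3600×10^7/(π×53.68×0.9469) = 4.368×10^6 mm³.
d_o = 163.5 mm.

d_o = 163 mm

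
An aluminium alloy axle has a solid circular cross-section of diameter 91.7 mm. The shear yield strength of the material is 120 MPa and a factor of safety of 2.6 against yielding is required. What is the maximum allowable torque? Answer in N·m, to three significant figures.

τ_allow = 120/2.6 = 46.15 MPa.
For a solid shaft T_allow = τ_allow·πd³/16; πd³/16 = π×91.7³/16 = 151400 mm³.
T_allow = 46.15×151400 = 6.988×10^6 N·mm = 6988 N·m.

T_allow = 6990 N·m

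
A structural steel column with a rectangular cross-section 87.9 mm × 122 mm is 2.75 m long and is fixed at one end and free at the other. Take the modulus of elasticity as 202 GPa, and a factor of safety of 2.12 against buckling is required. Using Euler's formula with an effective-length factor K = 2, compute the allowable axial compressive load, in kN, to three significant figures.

Buckling occurs about the weak axis: I_min = h·b³/12 = 122×87.9³/12 = 6.905×10^6 mm⁴ (b = 87.9 mm is the smaller dimension).
Effective length L_e = KL = 2×2.75 m = 5500 mm.
Euler critical load P_cr = π²EI/L_e² = π²×202000×6.905×10^6/5500² = 455100 N.
P_allow = P_cr/n = 455100/2.12 = 214700 N.

P_allow = 215 kN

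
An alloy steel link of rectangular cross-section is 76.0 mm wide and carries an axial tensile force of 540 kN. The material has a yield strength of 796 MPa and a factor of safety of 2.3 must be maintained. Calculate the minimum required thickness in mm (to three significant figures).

t = 20.5 mm

σ_allow = 796/2.3 = 346.1 MPa.
Required area A = F/σ_allow = 540000/346.1 = 1560 mm².
t = A/w = 1560/76.0 = 20.53 mm.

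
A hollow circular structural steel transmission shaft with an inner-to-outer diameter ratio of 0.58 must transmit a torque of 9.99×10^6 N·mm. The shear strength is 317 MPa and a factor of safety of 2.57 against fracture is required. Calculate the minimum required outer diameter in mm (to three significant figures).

d_o = 77.5 mm

τ_allow = 317/2.57 = 123.3 MPa.
For a hollow shaft τ = 16T/[πd_o³(1−k⁴)] with k = 0.58, so 1−k⁴ = 0.8868.
d_o³ = 16T/[π τ_allow (1−k⁴)] = 16×9990000/(π×123.3×0.8868) = 465100 mm³.
d_o = 77.48 mm.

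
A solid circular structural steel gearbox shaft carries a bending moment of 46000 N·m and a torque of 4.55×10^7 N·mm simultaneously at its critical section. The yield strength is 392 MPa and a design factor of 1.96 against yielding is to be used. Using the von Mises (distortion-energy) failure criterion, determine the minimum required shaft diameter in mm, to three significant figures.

σ_allow = σ_y/n = 392/1.96 = 200.0 MPa.
For a solid shaft σ_b = 32M/(πd³) and τ = 16T/(πd³), so the von Mises stress is σ' = (16/πd³)·√(4M²+3T²).
√(4M²+3T²) = √(4×(4.600×10^7)² + 3×(4.550×10^7)²) = 1.211×10^8 N·mm.
d³ = 16×1.211×10^8/(π×200.0) = 3.085×10^6 mm³.
d = 145.6 mm.

d = 146 mm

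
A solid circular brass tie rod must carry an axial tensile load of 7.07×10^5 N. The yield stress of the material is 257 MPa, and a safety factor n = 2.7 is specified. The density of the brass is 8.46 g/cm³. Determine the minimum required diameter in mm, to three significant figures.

Allowable stress σ_allow = 257/2.7 = 95.19 MPa.
Required area A = F/σ_allow = 707000/95.19 = 7428 mm².
A = πd²/4 → d = √(4A/π) = 97.25 mm.

d = 97.2 mm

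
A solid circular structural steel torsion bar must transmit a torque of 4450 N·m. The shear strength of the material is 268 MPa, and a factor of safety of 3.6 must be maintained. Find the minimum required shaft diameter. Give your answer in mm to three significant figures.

d = 67.3 mm

Allowable shear stress τ_allow = 268/3.6 = 74.44 MPa.
For a solid shaft τ = 16T/(πd³), so d³ = 16T/(π τ_allow) = 16×4450000/(π×74.44) = 304400 mm³.
d = (304400)^(1/3) = 67.27 mm.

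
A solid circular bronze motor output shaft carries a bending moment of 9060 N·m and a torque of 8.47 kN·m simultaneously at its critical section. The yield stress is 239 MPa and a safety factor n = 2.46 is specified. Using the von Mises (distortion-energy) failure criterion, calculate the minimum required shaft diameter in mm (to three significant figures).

σ_allow = σ_y/n = 239/2.46 = 97.15 MPa.
For a solid shaft σ_b = 32M/(πd³) and τ = 16T/(πd³), so the von Mises stress is σ' = (16/πd³)·√(4M²+3T²).
√(4M²+3T²) = √(4×(9.060×10^6)² + 3×(8.470×10^6)²) = 2.331×10^7 N·mm.
d³ = 16×2.331×10^7/(π×97.15) = 1.222×10^6 mm³.
d = 106.9 mm.

d = 107 mm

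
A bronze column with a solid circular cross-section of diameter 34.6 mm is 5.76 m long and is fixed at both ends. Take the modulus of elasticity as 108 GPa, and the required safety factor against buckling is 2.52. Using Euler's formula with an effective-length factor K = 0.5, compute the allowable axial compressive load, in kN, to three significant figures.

I = πd⁴/64 = π×34.6⁴/64 = 70350 mm⁴.
Effective length L_e = KL = 0.5×5.76 m = 2880 mm.
Euler critical load P_cr = π²EI/L_e² = π²×108000×70350/2880² = 9041 N.
P_allow = P_cr/n = 9041/2.52 = 3588 N.

P_allow = 3.59 kN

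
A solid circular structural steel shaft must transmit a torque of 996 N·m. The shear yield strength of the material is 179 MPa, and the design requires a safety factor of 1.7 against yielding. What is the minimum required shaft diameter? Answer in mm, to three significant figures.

d = 36.4 mm

Allowable shear stress τ_allow = 179/1.7 = 105.3 MPa.
For a solid shaft τ = 16T/(πd³), so d³ = 16T/(π τ_allow) = 16×996000/(π×105.3) = 48180 mm³.
d = (48180)^(1/3) = 36.39 mm.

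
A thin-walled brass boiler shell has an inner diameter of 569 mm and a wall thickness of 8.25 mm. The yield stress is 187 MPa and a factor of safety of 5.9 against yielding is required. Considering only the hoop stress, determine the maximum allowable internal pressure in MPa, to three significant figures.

p_allow = 0.919 MPa

σ_allow = 187/5.9 = 31.69 MPa.
σ_h = pD/(2t) → p_allow = 2σ_allow t/D = 2×31.69×8.25/569 = 0.9191 MPa.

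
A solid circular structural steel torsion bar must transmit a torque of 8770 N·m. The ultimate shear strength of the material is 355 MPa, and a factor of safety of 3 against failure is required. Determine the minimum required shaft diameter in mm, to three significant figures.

Allowable shear stress τ_allow = 355/3 = 118.3 MPa.
For a solid shaft τ = 16T/(πd³), so d³ = 16T/(π τ_allow) = 16×8770000/(π×118.3) = 377500 mm³.
d = (377500)^(1/3) = 72.27 mm.

d = 72.3 mm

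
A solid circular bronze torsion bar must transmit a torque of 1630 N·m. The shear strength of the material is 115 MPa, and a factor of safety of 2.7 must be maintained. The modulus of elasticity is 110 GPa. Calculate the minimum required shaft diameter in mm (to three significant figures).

Allowable shear stress τ_allow = 115/2.7 = 42.59 MPa.
For a solid shaft τ = 16T/(πd³), so d³ = 16T/(π τ_allow) = 16×1630000/(π×42.59) = 194900 mm³.
d = (194900)^(1/3) = 57.98 mm.

d = 58.0 mm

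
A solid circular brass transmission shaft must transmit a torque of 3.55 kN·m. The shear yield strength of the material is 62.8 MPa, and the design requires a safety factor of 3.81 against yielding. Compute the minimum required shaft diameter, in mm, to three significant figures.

d = 103 mm

Allowable shear stress τ_allow = 62.8/3.81 = 16.48 MPa.
For a solid shaft τ = 16T/(πd³), so d³ = 16T/(π τ_allow) = 16×3550000/(π×16.48) = 1.097×10^6 mm³.
d = (1.097×10^6)^(1/3) = 103.1 mm.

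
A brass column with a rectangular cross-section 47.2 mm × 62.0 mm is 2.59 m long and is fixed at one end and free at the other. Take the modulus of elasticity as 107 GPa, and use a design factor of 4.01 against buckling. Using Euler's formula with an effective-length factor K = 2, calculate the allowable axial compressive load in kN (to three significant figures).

Buckling occurs about the weak axis: I_min = h·b³/12 = 62.0×47.2³/12 = 543300 mm⁴ (b = 47.2 mm is the smaller dimension).
Effective length L_e = KL = 2×2.59 m = 5180 mm.
Euler critical load P_cr = π²EI/L_e² = π²×107000×543300/5180² = 21380 N.
P_allow = P_cr/n = 21380/4.01 = 5332 N.

P_allow = 5.33 kN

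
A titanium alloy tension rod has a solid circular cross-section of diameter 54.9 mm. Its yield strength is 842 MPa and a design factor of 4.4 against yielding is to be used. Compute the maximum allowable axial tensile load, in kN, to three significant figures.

F_allow = 453 kN

σ_allow = 842/4.4 = 191.4 MPa.
A = πd²/4 = π×54.9²/4 = 2367 mm².
F_allow = σ_allow × A = 191.4×2367 = 453000 N.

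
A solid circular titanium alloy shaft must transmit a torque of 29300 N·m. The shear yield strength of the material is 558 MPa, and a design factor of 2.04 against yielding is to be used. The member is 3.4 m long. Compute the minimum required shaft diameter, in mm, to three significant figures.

Allowable shear stress τ_allow = 558/2.04 = 273.5 MPa.
For a solid shaft τ = 16T/(πd³), so d³ = 16T/(π τ_allow) = 16×2.9300×10^7/(π×273.5) = 545500 mm³.
d = (545500)^(1/3) = 81.71 mm.

d = 81.7 mm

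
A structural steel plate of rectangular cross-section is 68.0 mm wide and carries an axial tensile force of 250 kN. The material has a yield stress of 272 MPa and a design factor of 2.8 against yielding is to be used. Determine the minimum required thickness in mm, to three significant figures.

t = 37.8 mm

σ_allow = 272/2.8 = 97.14 MPa.
Required area A = F/σ_allow = 250000/97.14 = 2574 mm².
t = A/w = 2574/68.0 = 37.85 mm.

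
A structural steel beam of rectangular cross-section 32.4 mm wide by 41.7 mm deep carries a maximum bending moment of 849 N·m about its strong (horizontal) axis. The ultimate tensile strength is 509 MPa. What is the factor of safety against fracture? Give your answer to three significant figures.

n = 5.63

Section modulus S = bh²/6 = 32.4×41.7²/6 = 9390 mm³.
σ = M/S = 849000/9390 = 90.42 MPa.
n = 509/90.42 = 5.630.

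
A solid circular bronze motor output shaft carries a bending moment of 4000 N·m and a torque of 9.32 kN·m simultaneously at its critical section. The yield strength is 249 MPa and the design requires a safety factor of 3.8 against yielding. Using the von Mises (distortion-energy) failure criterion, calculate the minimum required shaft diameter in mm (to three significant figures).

σ_allow = σ_y/n = 249/3.8 = 65.53 MPa.
For a solid shaft σ_b = 32M/(πd³) and τ = 16T/(πd³), so the von Mises stress is σ' = (16/πd³)·√(4M²+3T²).
√(4M²+3T²) = √(4×(4.000×10^6)² + 3×(9.320×10^6)²) = 1.802×10^7 N·mm.
d³ = 16×1.802×10^7/(π×65.53) = 1.400×10^6 mm³.
d = 111.9 mm.

d = 112 mm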